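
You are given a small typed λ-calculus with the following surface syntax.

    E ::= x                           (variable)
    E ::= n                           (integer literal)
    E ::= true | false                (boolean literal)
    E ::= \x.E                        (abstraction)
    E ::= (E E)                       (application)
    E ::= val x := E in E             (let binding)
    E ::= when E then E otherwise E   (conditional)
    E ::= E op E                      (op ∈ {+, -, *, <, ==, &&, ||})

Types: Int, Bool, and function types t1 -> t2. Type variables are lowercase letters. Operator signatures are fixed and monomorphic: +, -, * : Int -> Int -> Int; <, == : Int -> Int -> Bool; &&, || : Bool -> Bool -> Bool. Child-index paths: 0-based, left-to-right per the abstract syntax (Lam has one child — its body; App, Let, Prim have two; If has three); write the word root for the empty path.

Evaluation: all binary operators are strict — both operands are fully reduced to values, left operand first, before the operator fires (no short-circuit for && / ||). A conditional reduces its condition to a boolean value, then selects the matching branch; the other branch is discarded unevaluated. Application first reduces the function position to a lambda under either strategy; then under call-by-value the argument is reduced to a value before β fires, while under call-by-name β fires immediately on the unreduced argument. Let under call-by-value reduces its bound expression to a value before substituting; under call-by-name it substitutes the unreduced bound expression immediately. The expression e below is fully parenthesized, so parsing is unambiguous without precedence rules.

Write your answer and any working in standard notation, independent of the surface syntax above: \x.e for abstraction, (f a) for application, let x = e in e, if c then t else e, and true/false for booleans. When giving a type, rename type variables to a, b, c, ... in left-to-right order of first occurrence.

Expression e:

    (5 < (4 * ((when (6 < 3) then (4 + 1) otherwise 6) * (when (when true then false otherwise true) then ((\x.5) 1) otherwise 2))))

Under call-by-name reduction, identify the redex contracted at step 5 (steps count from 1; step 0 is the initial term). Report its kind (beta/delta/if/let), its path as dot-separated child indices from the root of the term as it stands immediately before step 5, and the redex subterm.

Trace:
step 0: (5 < (4 * ((if (6 < 3) then (4 + 1) else 6) * (if (if true then false else true) then ((\x.5) 1) else 2))))
step 1: [delta@1.1.0.0] (5 < (4 * ((if false then (4 + 1) else 6) * (if (if true then false else true) then ((\x.5) 1) else 2))))
step 2: [if@1.1.0] (5 < (4 * (6 * (if (if true then false else true) then ((\x.5) 1) else 2))))
step 3: [if@1.1.1.0] (5 < (4 * (6 * (if false then ((\x.5) 1) else 2))))
step 4: [if@1.1.1] (5 < (4 * (6 * 2)))
step 5: [delta@1.1] (5 < (4 * 12))

Answer: delta at 1.1 : (6 * 2)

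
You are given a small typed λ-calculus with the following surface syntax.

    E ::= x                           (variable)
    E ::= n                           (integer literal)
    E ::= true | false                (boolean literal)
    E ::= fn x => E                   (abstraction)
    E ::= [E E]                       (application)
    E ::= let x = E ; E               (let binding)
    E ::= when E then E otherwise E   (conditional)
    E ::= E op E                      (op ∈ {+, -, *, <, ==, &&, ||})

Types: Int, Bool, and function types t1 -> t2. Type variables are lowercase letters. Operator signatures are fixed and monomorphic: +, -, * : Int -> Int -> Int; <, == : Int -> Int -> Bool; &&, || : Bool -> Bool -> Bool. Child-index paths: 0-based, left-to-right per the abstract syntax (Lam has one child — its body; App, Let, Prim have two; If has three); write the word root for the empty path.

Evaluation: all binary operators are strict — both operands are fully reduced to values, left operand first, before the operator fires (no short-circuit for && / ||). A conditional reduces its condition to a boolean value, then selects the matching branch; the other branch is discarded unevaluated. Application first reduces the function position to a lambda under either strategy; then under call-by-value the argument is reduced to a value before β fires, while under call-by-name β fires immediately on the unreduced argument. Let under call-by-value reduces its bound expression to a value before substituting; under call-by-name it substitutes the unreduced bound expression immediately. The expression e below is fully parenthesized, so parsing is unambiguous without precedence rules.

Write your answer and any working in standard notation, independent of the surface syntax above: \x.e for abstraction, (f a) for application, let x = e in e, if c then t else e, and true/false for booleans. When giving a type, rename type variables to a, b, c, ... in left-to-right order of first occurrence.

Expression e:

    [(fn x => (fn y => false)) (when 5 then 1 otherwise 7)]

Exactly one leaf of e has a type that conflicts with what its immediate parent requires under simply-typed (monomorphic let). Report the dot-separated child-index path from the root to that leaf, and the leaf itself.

Answer: 1.0 : 5

Working:
\y._ : b -> Bool
\x._ : a -> b -> Bool
  unify Int ~ Bool
  FAIL: mismatch Int ~ Bool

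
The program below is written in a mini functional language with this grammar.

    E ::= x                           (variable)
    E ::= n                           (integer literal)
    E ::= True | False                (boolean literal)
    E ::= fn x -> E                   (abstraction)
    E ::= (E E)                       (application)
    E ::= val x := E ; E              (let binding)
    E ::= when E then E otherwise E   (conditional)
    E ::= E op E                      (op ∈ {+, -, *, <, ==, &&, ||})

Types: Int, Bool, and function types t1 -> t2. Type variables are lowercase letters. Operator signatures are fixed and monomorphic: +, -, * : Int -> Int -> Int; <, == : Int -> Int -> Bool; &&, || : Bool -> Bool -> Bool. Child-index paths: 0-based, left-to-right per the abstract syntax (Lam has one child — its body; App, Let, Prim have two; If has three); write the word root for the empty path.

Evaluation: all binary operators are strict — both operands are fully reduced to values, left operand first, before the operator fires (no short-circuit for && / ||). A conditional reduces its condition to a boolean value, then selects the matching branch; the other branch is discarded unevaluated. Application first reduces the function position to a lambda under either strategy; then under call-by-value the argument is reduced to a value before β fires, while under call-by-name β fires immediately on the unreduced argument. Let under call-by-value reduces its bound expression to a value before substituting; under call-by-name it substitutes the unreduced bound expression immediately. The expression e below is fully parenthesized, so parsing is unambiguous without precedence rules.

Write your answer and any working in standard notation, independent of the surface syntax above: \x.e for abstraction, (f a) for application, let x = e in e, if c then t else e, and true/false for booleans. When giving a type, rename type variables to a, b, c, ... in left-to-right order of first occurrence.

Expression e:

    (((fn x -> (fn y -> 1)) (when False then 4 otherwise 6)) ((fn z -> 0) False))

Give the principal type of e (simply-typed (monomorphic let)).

Trace:
\y._ : b -> Int
\x._ : a -> b -> Int
  unify Bool ~ Bool
  unify Int ~ Int
  unify a -> b -> Int ~ Int -> c
  unify a ~ Int
  unify b -> Int ~ c
_ _ : b -> Int
\z._ : d -> Int
  unify d -> Int ~ Bool -> e
  unify d ~ Bool
  unify Int ~ e
_ _ : Int
  unify b -> Int ~ Int -> f
  unify b ~ Int
  unify Int ~ f
_ _ : Int

Answer: Int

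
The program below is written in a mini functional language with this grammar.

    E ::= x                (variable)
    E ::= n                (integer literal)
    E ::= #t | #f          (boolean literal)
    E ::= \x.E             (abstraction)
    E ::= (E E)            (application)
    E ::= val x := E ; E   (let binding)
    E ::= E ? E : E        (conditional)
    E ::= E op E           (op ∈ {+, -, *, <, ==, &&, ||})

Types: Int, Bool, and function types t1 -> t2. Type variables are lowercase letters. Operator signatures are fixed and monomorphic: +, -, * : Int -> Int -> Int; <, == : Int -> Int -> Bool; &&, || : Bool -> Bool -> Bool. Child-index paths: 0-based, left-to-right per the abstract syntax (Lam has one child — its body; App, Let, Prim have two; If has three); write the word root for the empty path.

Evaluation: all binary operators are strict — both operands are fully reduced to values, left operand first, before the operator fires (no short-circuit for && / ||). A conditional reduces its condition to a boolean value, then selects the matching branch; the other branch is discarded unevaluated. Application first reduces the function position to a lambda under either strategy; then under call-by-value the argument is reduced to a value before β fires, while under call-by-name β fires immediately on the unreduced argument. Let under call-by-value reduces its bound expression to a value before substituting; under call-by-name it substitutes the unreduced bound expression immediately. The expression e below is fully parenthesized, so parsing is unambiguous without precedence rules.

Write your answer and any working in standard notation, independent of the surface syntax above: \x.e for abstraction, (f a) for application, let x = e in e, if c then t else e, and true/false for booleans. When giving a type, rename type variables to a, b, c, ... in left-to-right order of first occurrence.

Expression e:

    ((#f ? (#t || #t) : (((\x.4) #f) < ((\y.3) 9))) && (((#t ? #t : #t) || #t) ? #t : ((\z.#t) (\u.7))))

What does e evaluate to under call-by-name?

Trace:
step 0: ((if false then (true || true) else (((\x.4) false) < ((\y.3) 9))) && (if ((if true then true else true) || true) then true else ((\z.true) (\u.7))))
step 1: [if@0] ((((\x.4) false) < ((\y.3) 9)) && (if ((if true then true else true) || true) then true else ((\z.true) (\u.7))))
step 2: [beta@0.0] ((4 < ((\y.3) 9)) && (if ((if true then true else true) || true) then true else ((\z.true) (\u.7))))
step 3: [beta@0.1] ((4 < 3) && (if ((if true then true else true) || true) then true else ((\z.true) (\u.7))))
step 4: [delta@0] (false && (if ((if true then true else true) || true) then true else ((\z.true) (\u.7))))
step 5: [if@1.0.0] (false && (if (true || true) then true else ((\z.true) (\u.7))))
step 6: [delta@1.0] (false && (if true then true else ((\z.true) (\u.7))))
step 7: [if@1] (false && true)
step 8: [delta@root] false

Answer: false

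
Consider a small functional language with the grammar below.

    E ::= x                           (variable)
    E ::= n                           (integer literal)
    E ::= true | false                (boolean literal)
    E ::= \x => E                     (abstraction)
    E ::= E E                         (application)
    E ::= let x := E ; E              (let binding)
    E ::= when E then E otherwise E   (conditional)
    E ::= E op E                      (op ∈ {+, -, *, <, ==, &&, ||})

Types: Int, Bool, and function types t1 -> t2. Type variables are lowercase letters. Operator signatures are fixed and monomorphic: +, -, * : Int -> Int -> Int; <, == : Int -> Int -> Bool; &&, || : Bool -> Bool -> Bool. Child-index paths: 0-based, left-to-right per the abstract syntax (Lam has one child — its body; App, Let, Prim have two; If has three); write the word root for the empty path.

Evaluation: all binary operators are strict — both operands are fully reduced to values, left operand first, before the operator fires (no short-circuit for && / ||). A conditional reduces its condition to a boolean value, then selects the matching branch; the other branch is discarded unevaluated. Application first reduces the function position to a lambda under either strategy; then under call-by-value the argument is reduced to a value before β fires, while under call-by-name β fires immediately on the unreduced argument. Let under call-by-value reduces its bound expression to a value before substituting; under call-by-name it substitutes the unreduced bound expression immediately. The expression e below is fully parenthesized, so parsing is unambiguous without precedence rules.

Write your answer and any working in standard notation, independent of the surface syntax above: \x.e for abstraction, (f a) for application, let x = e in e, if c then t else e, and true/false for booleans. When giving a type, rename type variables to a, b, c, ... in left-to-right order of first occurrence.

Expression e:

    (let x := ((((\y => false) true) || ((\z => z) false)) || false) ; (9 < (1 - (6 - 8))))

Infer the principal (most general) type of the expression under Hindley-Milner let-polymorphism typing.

Answer: Bool

Working:
\y._ : a -> Bool
  unify a -> Bool ~ Bool -> b
  unify a ~ Bool
  unify Bool ~ b
_ _ : Bool
  unify Bool ~ Bool
z : c
\z._ : c -> c
  unify c -> c ~ Bool -> d
  unify c ~ Bool
  unify Bool ~ d
_ _ : Bool
  unify Bool ~ Bool
  unify Bool ~ Bool
  unify Bool ~ Bool
let x : Bool
  unify Int ~ Int
  unify Int ~ Int
  unify Int ~ Int
  unify Int ~ Int
  unify Int ~ Int
  unify Int ~ Int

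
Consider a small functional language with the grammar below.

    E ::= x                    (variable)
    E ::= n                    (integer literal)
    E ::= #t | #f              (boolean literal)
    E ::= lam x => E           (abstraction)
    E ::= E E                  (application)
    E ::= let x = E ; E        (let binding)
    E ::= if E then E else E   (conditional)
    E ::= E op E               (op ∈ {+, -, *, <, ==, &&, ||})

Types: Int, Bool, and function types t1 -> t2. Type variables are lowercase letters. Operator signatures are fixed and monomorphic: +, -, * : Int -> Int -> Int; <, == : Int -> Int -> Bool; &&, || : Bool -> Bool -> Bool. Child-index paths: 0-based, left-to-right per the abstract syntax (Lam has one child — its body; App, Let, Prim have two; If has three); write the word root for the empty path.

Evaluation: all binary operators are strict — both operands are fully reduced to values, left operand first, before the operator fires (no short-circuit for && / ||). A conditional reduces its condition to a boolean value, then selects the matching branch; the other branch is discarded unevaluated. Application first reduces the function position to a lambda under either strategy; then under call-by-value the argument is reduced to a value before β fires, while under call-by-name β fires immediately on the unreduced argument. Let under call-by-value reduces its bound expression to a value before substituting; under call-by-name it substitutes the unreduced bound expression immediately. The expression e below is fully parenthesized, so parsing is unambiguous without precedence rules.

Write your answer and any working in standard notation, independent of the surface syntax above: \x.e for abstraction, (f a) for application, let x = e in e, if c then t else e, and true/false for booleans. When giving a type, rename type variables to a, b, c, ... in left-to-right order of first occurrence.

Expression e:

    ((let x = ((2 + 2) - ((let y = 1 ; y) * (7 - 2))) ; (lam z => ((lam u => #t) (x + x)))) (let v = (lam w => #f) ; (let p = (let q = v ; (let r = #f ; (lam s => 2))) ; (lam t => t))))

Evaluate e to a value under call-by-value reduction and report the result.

Trace:
step 0: ((let x = ((2 + 2) - ((let y = 1 in y) * (7 - 2))) in (\z.((\u.true) (x + x)))) (let v = (\w.false) in (let p = (let q = v in (let r = false in (\s.2))) in (\t.t))))
step 1: [delta@0.0.0] ((let x = (4 - ((let y = 1 in y) * (7 - 2))) in (\z.((\u.true) (x + x)))) (let v = (\w.false) in (let p = (let q = v in (let r = false in (\s.2))) in (\t.t))))
step 2: [let@0.0.1.0] ((let x = (4 - (1 * (7 - 2))) in (\z.((\u.true) (x + x)))) (let v = (\w.false) in (let p = (let q = v in (let r = false in (\s.2))) in (\t.t))))
step 3: [delta@0.0.1.1] ((let x = (4 - (1 * 5)) in (\z.((\u.true) (x + x)))) (let v = (\w.false) in (let p = (let q = v in (let r = false in (\s.2))) in (\t.t))))
step 4: [delta@0.0.1] ((let x = (4 - 5) in (\z.((\u.true) (x + x)))) (let v = (\w.false) in (let p = (let q = v in (let r = false in (\s.2))) in (\t.t))))
step 5: [delta@0.0] ((let x = -1 in (\z.((\u.true) (x + x)))) (let v = (\w.false) in (let p = (let q = v in (let r = false in (\s.2))) in (\t.t))))
step 6: [let@0] ((\z.((\u.true) (-1 + -1))) (let v = (\w.false) in (let p = (let q = v in (let r = false in (\s.2))) in (\t.t))))
step 7: [let@1] ((\z.((\u.true) (-1 + -1))) (let p = (let q = (\w.false) in (let r = false in (\s.2))) in (\t.t)))
step 8: [let@1.0] ((\z.((\u.true) (-1 + -1))) (let p = (let r = false in (\s.2)) in (\t.t)))
step 9: [let@1.0] ((\z.((\u.true) (-1 + -1))) (let p = (\s.2) in (\t.t)))
step 10: [let@1] ((\z.((\u.true) (-1 + -1))) (\t.t))
step 11: [beta@root] ((\u.true) (-1 + -1))
step 12: [delta@1] ((\u.true) -2)
step 13: [beta@root] true

Answer: true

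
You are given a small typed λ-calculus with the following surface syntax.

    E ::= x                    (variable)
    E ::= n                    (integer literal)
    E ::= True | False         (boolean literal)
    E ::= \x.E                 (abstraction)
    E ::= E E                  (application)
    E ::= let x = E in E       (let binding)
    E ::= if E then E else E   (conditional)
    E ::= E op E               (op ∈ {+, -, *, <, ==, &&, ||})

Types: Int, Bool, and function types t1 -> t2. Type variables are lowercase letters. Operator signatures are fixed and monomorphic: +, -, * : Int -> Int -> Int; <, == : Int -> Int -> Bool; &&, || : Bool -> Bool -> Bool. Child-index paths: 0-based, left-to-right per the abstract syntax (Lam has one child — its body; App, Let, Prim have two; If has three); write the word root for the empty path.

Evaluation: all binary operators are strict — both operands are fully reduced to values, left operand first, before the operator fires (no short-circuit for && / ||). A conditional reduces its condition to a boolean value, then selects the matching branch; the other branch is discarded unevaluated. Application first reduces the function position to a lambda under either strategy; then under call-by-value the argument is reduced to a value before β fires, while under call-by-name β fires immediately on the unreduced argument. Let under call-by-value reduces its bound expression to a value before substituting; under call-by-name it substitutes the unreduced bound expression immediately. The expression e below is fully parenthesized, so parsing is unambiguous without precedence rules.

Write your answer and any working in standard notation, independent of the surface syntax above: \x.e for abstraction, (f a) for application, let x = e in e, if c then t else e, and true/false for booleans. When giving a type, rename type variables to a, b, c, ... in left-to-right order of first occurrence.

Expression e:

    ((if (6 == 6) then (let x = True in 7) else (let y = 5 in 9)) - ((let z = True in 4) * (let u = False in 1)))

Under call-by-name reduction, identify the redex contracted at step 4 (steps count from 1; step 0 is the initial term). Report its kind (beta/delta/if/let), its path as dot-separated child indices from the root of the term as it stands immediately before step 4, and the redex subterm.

Answer: let at 1.0 : (let z = true in 4)

Trace:
step 0: ((if (6 == 6) then (let x = true in 7) else (let y = 5 in 9)) - ((let z = true in 4) * (let u = false in 1)))
step 1: [delta@0.0] ((if true then (let x = true in 7) else (let y = 5 in 9)) - ((let z = true in 4) * (let u = false in 1)))
step 2: [if@0] ((let x = true in 7) - ((let z = true in 4) * (let u = false in 1)))
step 3: [let@0] (7 - ((let z = true in 4) * (let u = false in 1)))
step 4: [let@1.0] (7 - (4 * (let u = false in 1)))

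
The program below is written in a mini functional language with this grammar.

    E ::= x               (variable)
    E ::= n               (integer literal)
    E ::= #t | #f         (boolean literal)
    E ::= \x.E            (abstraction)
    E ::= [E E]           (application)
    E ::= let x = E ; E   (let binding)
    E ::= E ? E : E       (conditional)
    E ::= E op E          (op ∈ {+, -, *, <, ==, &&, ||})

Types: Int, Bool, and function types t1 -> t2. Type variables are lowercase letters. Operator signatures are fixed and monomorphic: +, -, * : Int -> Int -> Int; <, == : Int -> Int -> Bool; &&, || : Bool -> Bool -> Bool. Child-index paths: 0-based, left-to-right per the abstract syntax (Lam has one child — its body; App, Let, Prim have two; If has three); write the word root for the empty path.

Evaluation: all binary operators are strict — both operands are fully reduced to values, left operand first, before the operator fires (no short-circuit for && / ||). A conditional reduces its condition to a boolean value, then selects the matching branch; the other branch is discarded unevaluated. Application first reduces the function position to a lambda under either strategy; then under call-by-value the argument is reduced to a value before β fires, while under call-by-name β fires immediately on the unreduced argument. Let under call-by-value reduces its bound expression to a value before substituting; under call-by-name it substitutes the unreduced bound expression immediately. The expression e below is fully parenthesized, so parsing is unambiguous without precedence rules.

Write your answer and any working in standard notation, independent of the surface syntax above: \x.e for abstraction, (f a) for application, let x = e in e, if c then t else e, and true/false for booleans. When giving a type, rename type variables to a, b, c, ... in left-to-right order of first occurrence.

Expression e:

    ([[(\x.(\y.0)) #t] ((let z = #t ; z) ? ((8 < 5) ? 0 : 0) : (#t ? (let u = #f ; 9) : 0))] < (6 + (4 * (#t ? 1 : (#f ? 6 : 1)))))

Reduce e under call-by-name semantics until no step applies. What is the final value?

Trace:
step 0: ((((\x.(\y.0)) true) (if (let z = true in z) then (if (8 < 5) then 0 else 0) else (if true then (let u = false in 9) else 0))) < (6 + (4 * (if true then 1 else (if false then 6 else 1)))))
step 1: [beta@0.0] (((\y.0) (if (let z = true in z) then (if (8 < 5) then 0 else 0) else (if true then (let u = false in 9) else 0))) < (6 + (4 * (if true then 1 else (if false then 6 else 1)))))
step 2: [beta@0] (0 < (6 + (4 * (if true then 1 else (if false then 6 else 1)))))
step 3: [if@1.1.1] (0 < (6 + (4 * 1)))
step 4: [delta@1.1] (0 < (6 + 4))
step 5: [delta@1] (0 < 10)
step 6: [delta@root] true

Answer: true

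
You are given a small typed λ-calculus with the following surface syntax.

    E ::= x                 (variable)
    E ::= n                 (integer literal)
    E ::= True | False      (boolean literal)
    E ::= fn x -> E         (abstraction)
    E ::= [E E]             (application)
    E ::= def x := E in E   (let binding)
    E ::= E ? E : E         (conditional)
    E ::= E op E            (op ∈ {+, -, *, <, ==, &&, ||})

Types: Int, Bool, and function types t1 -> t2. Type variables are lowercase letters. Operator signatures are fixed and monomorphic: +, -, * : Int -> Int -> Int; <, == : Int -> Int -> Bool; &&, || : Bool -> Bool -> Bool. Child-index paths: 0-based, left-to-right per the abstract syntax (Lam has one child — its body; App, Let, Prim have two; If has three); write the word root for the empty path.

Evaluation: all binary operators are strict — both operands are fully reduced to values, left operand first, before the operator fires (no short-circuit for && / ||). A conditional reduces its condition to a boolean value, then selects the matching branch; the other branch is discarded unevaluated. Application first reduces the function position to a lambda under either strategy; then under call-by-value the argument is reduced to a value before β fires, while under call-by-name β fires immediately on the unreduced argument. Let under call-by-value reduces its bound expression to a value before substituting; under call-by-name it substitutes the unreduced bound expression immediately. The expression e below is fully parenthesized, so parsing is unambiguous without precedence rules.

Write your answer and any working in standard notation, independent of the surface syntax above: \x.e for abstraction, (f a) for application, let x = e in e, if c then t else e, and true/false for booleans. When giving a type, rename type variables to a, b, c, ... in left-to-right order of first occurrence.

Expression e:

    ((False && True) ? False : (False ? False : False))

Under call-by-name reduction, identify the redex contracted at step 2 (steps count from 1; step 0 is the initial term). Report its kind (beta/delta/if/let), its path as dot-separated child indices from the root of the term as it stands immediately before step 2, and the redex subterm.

Trace:
step 0: (if (false && true) then false else (if false then false else false))
step 1: [delta@0] (if false then false else (if false then false else false))
step 2: [if@root] (if false then false else false)

Answer: if at root : (if false then false else (if false then false else false))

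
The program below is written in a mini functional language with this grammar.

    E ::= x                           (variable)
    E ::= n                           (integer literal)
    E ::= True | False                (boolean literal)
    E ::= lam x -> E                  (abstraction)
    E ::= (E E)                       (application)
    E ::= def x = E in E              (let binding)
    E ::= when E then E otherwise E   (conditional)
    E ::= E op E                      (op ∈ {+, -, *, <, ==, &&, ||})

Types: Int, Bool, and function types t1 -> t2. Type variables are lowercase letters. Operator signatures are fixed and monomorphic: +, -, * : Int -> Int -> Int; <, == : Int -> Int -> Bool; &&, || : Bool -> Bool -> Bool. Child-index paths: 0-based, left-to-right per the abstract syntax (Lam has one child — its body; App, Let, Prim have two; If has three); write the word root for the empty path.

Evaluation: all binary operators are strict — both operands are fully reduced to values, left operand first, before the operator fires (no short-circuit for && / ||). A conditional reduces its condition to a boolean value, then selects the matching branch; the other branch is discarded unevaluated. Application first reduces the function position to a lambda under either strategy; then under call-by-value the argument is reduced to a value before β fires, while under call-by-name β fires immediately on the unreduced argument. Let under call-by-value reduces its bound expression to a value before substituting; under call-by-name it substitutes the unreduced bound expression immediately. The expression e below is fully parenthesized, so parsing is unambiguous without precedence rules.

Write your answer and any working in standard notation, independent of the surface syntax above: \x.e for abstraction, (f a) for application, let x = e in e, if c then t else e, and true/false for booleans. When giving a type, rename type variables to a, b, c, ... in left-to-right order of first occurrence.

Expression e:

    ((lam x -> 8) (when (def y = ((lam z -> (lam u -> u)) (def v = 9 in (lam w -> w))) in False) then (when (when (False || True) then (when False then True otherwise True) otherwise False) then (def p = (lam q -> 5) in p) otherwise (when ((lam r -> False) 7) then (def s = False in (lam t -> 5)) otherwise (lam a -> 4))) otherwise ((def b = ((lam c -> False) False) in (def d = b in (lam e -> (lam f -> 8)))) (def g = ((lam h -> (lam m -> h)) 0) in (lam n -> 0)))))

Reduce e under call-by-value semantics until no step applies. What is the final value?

Answer: 8

Working:
step 0: ((\x.8) (if (let y = ((\z.(\u.u)) (let v = 9 in (\w.w))) in false) then (if (if (false || true) then (if false then true else true) else false) then (let p = (\q.5) in p) else (if ((\r.false) 7) then (let s = false in (\t.5)) else (\a.4))) else ((let b = ((\c.false) false) in (let d = b in (\e.(\f.8)))) (let g = ((\h.(\m.h)) 0) in (\n.0)))))
step 1: [let@1.0.0.1] ((\x.8) (if (let y = ((\z.(\u.u)) (\w.w)) in false) then (if (if (false || true) then (if false then true else true) else false) then (let p = (\q.5) in p) else (if ((\r.false) 7) then (let s = false in (\t.5)) else (\a.4))) else ((let b = ((\c.false) false) in (let d = b in (\e.(\f.8)))) (let g = ((\h.(\m.h)) 0) in (\n.0)))))
step 2: [beta@1.0.0] ((\x.8) (if (let y = (\u.u) in false) then (if (if (false || true) then (if false then true else true) else false) then (let p = (\q.5) in p) else (if ((\r.false) 7) then (let s = false in (\t.5)) else (\a.4))) else ((let b = ((\c.false) false) in (let d = b in (\e.(\f.8)))) (let g = ((\h.(\m.h)) 0) in (\n.0)))))
step 3: [let@1.0] ((\x.8) (if false then (if (if (false || true) then (if false then true else true) else false) then (let p = (\q.5) in p) else (if ((\r.false) 7) then (let s = false in (\t.5)) else (\a.4))) else ((let b = ((\c.false) false) in (let d = b in (\e.(\f.8)))) (let g = ((\h.(\m.h)) 0) in (\n.0)))))
step 4: [if@1] ((\x.8) ((let b = ((\c.false) false) in (let d = b in (\e.(\f.8)))) (let g = ((\h.(\m.h)) 0) in (\n.0))))
step 5: [beta@1.0.0] ((\x.8) ((let b = false in (let d = b in (\e.(\f.8)))) (let g = ((\h.(\m.h)) 0) in (\n.0))))
step 6: [let@1.0] ((\x.8) ((let d = false in (\e.(\f.8))) (let g = ((\h.(\m.h)) 0) in (\n.0))))
step 7: [let@1.0] ((\x.8) ((\e.(\f.8)) (let g = ((\h.(\m.h)) 0) in (\n.0))))
step 8: [beta@1.1.0] ((\x.8) ((\e.(\f.8)) (let g = (\m.0) in (\n.0))))
step 9: [let@1.1] ((\x.8) ((\e.(\f.8)) (\n.0)))
step 10: [beta@1] ((\x.8) (\f.8))
step 11: [beta@root] 8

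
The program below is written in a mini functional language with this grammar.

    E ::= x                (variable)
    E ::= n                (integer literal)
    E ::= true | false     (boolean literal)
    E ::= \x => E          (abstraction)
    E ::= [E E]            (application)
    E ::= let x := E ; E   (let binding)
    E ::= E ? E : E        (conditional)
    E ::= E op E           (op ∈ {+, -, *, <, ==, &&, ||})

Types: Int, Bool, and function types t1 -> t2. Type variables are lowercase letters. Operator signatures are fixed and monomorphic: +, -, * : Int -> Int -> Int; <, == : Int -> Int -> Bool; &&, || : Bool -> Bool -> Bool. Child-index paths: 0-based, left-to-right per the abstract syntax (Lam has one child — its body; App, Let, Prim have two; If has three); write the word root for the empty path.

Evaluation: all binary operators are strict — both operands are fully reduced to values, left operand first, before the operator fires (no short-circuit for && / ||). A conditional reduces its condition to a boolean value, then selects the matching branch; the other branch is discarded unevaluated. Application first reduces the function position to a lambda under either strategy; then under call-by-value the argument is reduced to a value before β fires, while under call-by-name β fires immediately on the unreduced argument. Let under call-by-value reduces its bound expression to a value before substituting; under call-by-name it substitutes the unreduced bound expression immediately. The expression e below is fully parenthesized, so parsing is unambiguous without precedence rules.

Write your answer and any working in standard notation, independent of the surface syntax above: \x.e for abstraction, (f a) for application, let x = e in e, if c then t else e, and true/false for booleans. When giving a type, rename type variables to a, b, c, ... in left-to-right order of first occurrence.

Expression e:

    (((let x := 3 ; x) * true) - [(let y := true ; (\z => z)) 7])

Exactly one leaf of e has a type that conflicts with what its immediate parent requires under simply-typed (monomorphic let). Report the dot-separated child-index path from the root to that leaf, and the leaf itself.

Trace:
let x : Int
x : Int
  unify Int ~ Int
  unify Bool ~ Int
  FAIL: mismatch Bool ~ Int

Answer: 0.1 : true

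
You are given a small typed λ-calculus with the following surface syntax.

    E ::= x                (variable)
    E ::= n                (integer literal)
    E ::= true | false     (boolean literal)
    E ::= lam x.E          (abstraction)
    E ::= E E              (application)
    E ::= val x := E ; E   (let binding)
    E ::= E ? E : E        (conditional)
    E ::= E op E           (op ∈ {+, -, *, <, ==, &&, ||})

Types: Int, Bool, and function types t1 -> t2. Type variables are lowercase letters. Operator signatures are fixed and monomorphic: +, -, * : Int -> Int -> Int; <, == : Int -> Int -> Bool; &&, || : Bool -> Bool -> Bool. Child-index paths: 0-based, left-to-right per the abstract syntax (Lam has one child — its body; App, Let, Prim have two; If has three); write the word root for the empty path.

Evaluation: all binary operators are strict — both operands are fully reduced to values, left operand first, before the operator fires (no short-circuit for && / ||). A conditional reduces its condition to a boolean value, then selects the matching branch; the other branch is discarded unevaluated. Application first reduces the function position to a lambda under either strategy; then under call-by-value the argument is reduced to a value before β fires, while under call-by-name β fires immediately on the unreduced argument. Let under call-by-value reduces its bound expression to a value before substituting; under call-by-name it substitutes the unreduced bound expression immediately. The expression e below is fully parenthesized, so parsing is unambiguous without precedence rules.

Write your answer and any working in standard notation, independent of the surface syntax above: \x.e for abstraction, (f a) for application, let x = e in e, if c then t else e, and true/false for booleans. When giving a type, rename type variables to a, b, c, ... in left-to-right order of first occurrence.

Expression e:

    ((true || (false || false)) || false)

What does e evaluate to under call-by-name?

Answer: true

Trace:
step 0: ((true || (false || false)) || false)
step 1: [delta@0.1] ((true || false) || false)
step 2: [delta@0] (true || false)
step 3: [delta@root] true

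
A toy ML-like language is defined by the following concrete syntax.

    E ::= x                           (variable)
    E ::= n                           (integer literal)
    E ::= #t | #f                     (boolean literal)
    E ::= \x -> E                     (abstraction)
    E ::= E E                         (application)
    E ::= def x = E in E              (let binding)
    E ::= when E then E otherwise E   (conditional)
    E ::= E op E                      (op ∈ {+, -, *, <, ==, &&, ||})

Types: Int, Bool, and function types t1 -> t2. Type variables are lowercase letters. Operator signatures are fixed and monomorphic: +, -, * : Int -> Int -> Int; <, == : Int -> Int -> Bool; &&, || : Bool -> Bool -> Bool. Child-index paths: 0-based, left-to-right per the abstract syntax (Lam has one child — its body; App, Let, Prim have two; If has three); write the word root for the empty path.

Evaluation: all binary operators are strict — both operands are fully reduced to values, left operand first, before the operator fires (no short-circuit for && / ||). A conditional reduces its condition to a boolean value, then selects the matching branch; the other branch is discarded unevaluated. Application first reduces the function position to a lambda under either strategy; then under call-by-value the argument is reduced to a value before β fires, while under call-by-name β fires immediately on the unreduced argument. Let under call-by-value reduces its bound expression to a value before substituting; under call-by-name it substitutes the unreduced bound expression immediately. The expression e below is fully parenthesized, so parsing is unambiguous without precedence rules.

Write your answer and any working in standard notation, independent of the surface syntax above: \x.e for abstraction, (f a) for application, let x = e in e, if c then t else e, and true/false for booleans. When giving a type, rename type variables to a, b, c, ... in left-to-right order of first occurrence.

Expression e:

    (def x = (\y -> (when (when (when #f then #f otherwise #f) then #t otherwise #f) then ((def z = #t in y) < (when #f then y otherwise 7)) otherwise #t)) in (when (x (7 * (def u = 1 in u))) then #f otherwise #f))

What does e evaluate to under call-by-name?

Answer: false

Derivation:
step 0: (let x = (\y.(if (if (if false then false else false) then true else false) then ((let z = true in y) < (if false then y else 7)) else true)) in (if (x (7 * (let u = 1 in u))) then false else false))
step 1: [let@root] (if ((\y.(if (if (if false then false else false) then true else false) then ((let z = true in y) < (if false then y else 7)) else true)) (7 * (let u = 1 in u))) then false else false)
step 2: [beta@0] (if (if (if (if false then false else false) then true else false) then ((let z = true in (7 * (let u = 1 in u))) < (if false then (7 * (let u = 1 in u)) else 7)) else true) then false else false)
step 3: [if@0.0.0] (if (if (if false then true else false) then ((let z = true in (7 * (let u = 1 in u))) < (if false then (7 * (let u = 1 in u)) else 7)) else true) then false else false)
step 4: [if@0.0] (if (if false then ((let z = true in (7 * (let u = 1 in u))) < (if false then (7 * (let u = 1 in u)) else 7)) else true) then false else false)
step 5: [if@0] (if true then false else false)
step 6: [if@root] false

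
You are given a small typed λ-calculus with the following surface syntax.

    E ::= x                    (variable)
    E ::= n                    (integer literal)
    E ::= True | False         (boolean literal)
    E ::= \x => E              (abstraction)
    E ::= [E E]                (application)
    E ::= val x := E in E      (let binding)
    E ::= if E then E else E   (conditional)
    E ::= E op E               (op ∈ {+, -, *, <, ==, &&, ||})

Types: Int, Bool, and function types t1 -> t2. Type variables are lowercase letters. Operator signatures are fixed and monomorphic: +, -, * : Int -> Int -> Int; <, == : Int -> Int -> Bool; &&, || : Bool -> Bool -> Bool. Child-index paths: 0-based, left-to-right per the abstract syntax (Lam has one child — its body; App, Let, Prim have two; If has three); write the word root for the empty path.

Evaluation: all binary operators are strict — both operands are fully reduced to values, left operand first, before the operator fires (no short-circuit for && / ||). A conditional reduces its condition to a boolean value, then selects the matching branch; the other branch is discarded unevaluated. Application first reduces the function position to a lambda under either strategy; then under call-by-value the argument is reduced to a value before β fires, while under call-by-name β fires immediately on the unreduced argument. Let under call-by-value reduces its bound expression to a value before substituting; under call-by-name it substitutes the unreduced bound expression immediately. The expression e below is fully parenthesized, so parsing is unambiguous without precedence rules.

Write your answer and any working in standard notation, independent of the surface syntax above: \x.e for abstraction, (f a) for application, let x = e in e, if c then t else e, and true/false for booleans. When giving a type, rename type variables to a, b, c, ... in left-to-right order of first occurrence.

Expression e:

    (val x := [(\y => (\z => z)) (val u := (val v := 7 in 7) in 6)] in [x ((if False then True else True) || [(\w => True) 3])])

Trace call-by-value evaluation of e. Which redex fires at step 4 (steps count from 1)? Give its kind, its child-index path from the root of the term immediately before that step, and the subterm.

Derivation:
step 0: (let x = ((\y.(\z.z)) (let u = (let v = 7 in 7) in 6)) in (x ((if false then true else true) || ((\w.true) 3))))
step 1: [let@0.1.0] (let x = ((\y.(\z.z)) (let u = 7 in 6)) in (x ((if false then true else true) || ((\w.true) 3))))
step 2: [let@0.1] (let x = ((\y.(\z.z)) 6) in (x ((if false then true else true) || ((\w.true) 3))))
step 3: [beta@0] (let x = (\z.z) in (x ((if false then true else true) || ((\w.true) 3))))
step 4: [let@root] ((\z.z) ((if false then true else true) || ((\w.true) 3)))

Answer: let at root : (let x = (\z.z) in (x ((if false then true else true) || ((\w.true) 3))))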